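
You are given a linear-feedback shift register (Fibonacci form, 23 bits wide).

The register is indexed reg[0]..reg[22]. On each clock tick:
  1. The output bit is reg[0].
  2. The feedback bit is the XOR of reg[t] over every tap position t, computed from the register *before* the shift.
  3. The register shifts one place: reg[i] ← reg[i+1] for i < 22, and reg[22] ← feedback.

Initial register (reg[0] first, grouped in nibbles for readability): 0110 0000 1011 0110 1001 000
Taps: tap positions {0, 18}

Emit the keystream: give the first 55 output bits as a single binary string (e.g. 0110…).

k : reg_k → out_k, fb_k
0: 01100000101101101001000 → 0, fb=0
1: 11000001011011010010000 → 1, fb=0
2: 10000010110110100100000 → 1, fb=1
3: 00000101101101001000001 → 0, fb=0
4: 00001011011010010000010 → 0, fb=0
5: 00010110110100100000100 → 0, fb=0
6: 00101101101001000001000 → 0, fb=0
7: 01011011010010000010000 → 0, fb=1
8: 10110110100100000100001 → 1, fb=1
9: 01101101001000001000011 → 0, fb=0
10: 11011010010000010000110 → 1, fb=1
11: 10110100100000100001101 → 1, fb=1
12: 01101001000001000011011 → 0, fb=1
13: 11010010000010000110111 → 1, fb=0
14: 10100100000100001101110 → 1, fb=1
15: 01001000001000011011101 → 0, fb=1
16: 10010000010000110111011 → 1, fb=0
17: 00100000100001101110110 → 0, fb=1
18: 01000001000011011101101 → 0, fb=0
19: 10000010000110111011010 → 1, fb=0
20: 00000100001101110110100 → 0, fb=1
21: 00001000011011101101001 → 0, fb=0
22: 00010000110111011010010 → 0, fb=1
23: 00100001101110110100101 → 0, fb=0
24: 01000011011101101001010 → 0, fb=0
25: 10000110111011010010100 → 1, fb=0
26: 00001101110110100101000 → 0, fb=0
27: 00011011101101001010000 → 0, fb=1
28: 00110111011010010100001 → 0, fb=0
29: 01101110110100101000010 → 0, fb=0
30: 11011101101001010000100 → 1, fb=1
31: 10111011010010100001001 → 1, fb=1
32: 01110110100101000010011 → 0, fb=1
33: 11101101001010000100111 → 1, fb=1
34: 11011010010100001001111 → 1, fb=1
35: 10110100101000010011111 → 1, fb=0
36: 01101001010000100111110 → 0, fb=1
37: 11010010100001001111101 → 1, fb=0
38: 10100101000010011111010 → 1, fb=0
39: 01001010000100111110100 → 0, fb=1
40: 10010100001001111101001 → 1, fb=1
41: 00101000010011111010011 → 0, fb=1
42: 01010000100111110100111 → 0, fb=0
43: 10100001001111101001110 → 1, fb=1
44: 01000010011111010011101 → 0, fb=1
45: 10000100111110100111011 → 1, fb=0
46: 00001001111101001110110 → 0, fb=1
47: 00010011111010011101101 → 0, fb=0
48: 00100111110100111011010 → 0, fb=1
49: 01001111101001110110101 → 0, fb=1
50: 10011111010011101101011 → 1, fb=1
51: 00111110100111011010111 → 0, fb=1
52: 01111101001110110101111 → 0, fb=0
53: 11111010011101101011110 → 1, fb=0
54: 11110100111011010111100 → 1, fb=0

0110000010110110100100000100001101110110100101000010011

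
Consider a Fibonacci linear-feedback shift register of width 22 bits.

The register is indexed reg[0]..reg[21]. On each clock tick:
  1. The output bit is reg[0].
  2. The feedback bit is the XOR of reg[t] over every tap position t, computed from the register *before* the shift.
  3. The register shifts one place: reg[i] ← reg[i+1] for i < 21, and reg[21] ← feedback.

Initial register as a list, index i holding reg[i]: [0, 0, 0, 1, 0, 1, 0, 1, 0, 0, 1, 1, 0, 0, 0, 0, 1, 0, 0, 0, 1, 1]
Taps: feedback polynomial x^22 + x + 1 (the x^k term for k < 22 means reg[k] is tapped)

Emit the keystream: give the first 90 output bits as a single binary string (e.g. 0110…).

000101010011000010001100111111010100011001010100000111110010101111110000100001011111000001

k : reg_k → out_k, fb_k
0: 0001010100110000100011 → 0, fb=0
1: 0010101001100001000110 → 0, fb=0
2: 0101010011000010001100 → 0, fb=1
3: 1010100110000100011001 → 1, fb=1
4: 0101001100001000110011 → 0, fb=1
5: 1010011000010001100111 → 1, fb=1
6: 0100110000100011001111 → 0, fb=1
7: 1001100001000110011111 → 1, fb=1
8: 0011000010001100111111 → 0, fb=0
9: 0110000100011001111110 → 0, fb=1
10: 1100001000110011111101 → 1, fb=0
11: 1000010001100111111010 → 1, fb=1
12: 0000100011001111110101 → 0, fb=0
13: 0001000110011111101010 → 0, fb=0
14: 0010001100111111010100 → 0, fb=0
15: 0100011001111110101000 → 0, fb=1
16: 1000110011111101010001 → 1, fb=1
17: 0001100111111010100011 → 0, fb=0
18: 0011001111110101000110 → 0, fb=0
19: 0110011111101010001100 → 0, fb=1
20: 1100111111010100011001 → 1, fb=0
21: 1001111110101000110010 → 1, fb=1
22: 0011111101010001100101 → 0, fb=0
23: 0111111010100011001010 → 0, fb=1
24: 1111110101000110010101 → 1, fb=0
25: 1111101010001100101010 → 1, fb=0
26: 1111010100011001010100 → 1, fb=0
27: 1110101000110010101000 → 1, fb=0
28: 1101010001100101010000 → 1, fb=0
29: 1010100011001010100000 → 1, fb=1
30: 0101000110010101000001 → 0, fb=1
31: 1010001100101010000011 → 1, fb=1
32: 0100011001010100000111 → 0, fb=1
33: 1000110010101000001111 → 1, fb=1
34: 0001100101010000011111 → 0, fb=0
35: 0011001010100000111110 → 0, fb=0
36: 0110010101000001111100 → 0, fb=1
37: 1100101010000011111001 → 1, fb=0
38: 1001010100000111110010 → 1, fb=1
39: 0010101000001111100101 → 0, fb=0
40: 0101010000011111001010 → 0, fb=1
41: 1010100000111110010101 → 1, fb=1
42: 0101000001111100101011 → 0, fb=1
43: 1010000011111001010111 → 1, fb=1
44: 0100000111110010101111 → 0, fb=1
45: 1000001111100101011111 → 1, fb=1
46: 0000011111001010111111 → 0, fb=0
47: 0000111110010101111110 → 0, fb=0
48: 0001111100101011111100 → 0, fb=0
49: 0011111001010111111000 → 0, fb=0
50: 0111110010101111110000 → 0, fb=1
51: 1111100101011111100001 → 1, fb=0
52: 1111001010111111000010 → 1, fb=0
53: 1110010101111110000100 → 1, fb=0
54: 1100101011111100001000 → 1, fb=0
55: 1001010111111000010000 → 1, fb=1
56: 0010101111110000100001 → 0, fb=0
57: 0101011111100001000010 → 0, fb=1
58: 1010111111000010000101 → 1, fb=1
59: 0101111110000100001011 → 0, fb=1
60: 1011111100001000010111 → 1, fb=1
61: 0111111000010000101111 → 0, fb=1
62: 1111110000100001011111 → 1, fb=0
63: 1111100001000010111110 → 1, fb=0
64: 1111000010000101111100 → 1, fb=0
65: 1110000100001011111000 → 1, fb=0
66: 1100001000010111110000 → 1, fb=0
67: 1000010000101111100000 → 1, fb=1
68: 0000100001011111000001 → 0, fb=0
69: 0001000010111110000010 → 0, fb=0
70: 0010000101111100000100 → 0, fb=0
71: 0100001011111000001000 → 0, fb=1
72: 1000010111110000010001 → 1, fb=1
73: 0000101111100000100011 → 0, fb=0
74: 0001011111000001000110 → 0, fb=0
75: 0010111110000010001100 → 0, fb=0
76: 0101111100000100011000 → 0, fb=1
77: 1011111000001000110001 → 1, fb=1
78: 0111110000010001100011 → 0, fb=1
79: 1111100000100011000111 → 1, fb=0
80: 1111000001000110001110 → 1, fb=0
81: 1110000010001100011100 → 1, fb=0
82: 1100000100011000111000 → 1, fb=0
83: 1000001000110001110000 → 1, fb=1
84: 0000010001100011100001 → 0, fb=0
85: 0000100011000111000010 → 0, fb=0
86: 0001000110001110000100 → 0, fb=0
87: 0010001100011100001000 → 0, fb=0
88: 0100011000111000010000 → 0, fb=1
89: 1000110001110000100001 → 1, fb=1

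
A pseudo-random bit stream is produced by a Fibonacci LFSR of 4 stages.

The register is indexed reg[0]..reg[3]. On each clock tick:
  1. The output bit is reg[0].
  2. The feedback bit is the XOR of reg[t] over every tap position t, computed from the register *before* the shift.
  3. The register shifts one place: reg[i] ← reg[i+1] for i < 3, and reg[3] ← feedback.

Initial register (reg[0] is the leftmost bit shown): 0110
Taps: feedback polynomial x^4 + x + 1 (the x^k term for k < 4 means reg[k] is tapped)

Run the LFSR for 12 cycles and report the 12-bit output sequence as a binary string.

011010111100

k : reg_k → out_k, fb_k
0: 0110 → 0, fb=1
1: 1101 → 1, fb=0
2: 1010 → 1, fb=1
3: 0101 → 0, fb=1
4: 1011 → 1, fb=1
5: 0111 → 0, fb=1
6: 1111 → 1, fb=0
7: 1110 → 1, fb=0
8: 1100 → 1, fb=0
9: 1000 → 1, fb=1
10: 0001 → 0, fb=0
11: 0010 → 0, fb=0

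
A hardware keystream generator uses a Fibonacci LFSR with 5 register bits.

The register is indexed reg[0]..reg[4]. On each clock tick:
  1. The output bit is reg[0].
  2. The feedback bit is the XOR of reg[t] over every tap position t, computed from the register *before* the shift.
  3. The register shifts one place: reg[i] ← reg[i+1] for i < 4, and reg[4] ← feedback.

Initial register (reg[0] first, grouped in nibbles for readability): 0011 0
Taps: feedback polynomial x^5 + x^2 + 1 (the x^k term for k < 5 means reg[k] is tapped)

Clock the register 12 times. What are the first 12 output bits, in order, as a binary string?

step | reg (before) | out | fb
   0 | 00110 | 0 | 1
   1 | 01101 | 0 | 1
   2 | 11011 | 1 | 1
   3 | 10111 | 1 | 0
   4 | 01110 | 0 | 1
   5 | 11101 | 1 | 0
   6 | 11010 | 1 | 1
   7 | 10101 | 1 | 0
   8 | 01010 | 0 | 0
   9 | 10100 | 1 | 0
  10 | 01000 | 0 | 0
  11 | 10000 | 1 | 1

001101110101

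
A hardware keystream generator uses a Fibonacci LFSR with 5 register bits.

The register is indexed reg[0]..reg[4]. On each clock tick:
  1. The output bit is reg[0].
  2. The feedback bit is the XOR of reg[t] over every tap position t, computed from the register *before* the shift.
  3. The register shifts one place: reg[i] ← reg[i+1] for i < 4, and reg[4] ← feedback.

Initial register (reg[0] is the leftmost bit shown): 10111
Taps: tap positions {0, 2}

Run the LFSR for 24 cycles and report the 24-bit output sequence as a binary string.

step | reg (before) | out | fb
   0 | 10111 | 1 | 0
   1 | 01110 | 0 | 1
   2 | 11101 | 1 | 0
   3 | 11010 | 1 | 1
   4 | 10101 | 1 | 0
   5 | 01010 | 0 | 0
   6 | 10100 | 1 | 0
   7 | 01000 | 0 | 0
   8 | 10000 | 1 | 1
   9 | 00001 | 0 | 0
  10 | 00010 | 0 | 0
  11 | 00100 | 0 | 1
  12 | 01001 | 0 | 0
  13 | 10010 | 1 | 1
  14 | 00101 | 0 | 1
  15 | 01011 | 0 | 0
  16 | 10110 | 1 | 0
  17 | 01100 | 0 | 1
  18 | 11001 | 1 | 1
  19 | 10011 | 1 | 1
  20 | 00111 | 0 | 1
  21 | 01111 | 0 | 1
  22 | 11111 | 1 | 0
  23 | 11110 | 1 | 0

101110101000010010110011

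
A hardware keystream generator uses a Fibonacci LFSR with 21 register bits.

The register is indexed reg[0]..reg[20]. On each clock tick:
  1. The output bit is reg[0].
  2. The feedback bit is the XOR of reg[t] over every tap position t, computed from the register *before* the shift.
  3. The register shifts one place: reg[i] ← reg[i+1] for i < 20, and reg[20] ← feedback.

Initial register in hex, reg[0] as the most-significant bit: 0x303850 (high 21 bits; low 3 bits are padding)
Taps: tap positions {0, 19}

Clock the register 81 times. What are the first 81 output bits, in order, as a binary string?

001100000011100001010100101010110000001000101110111000000001010001101100000000001

k : reg_k → out_k, fb_k
0: 001100000011100001010 → 0, fb=1
1: 011000000111000010101 → 0, fb=0
2: 110000001110000101010 → 1, fb=0
3: 100000011100001010100 → 1, fb=1
4: 000000111000010101001 → 0, fb=0
5: 000001110000101010010 → 0, fb=1
6: 000011100001010100101 → 0, fb=0
7: 000111000010101001010 → 0, fb=1
8: 001110000101010010101 → 0, fb=0
9: 011100001010100101010 → 0, fb=1
10: 111000010101001010101 → 1, fb=1
11: 110000101010010101011 → 1, fb=0
12: 100001010100101010110 → 1, fb=0
13: 000010101001010101100 → 0, fb=0
14: 000101010010101011000 → 0, fb=0
15: 001010100101010110000 → 0, fb=0
16: 010101001010101100000 → 0, fb=0
17: 101010010101011000000 → 1, fb=1
18: 010100101010110000001 → 0, fb=0
19: 101001010101100000010 → 1, fb=0
20: 010010101011000000100 → 0, fb=0
21: 100101010110000001000 → 1, fb=1
22: 001010101100000010001 → 0, fb=0
23: 010101011000000100010 → 0, fb=1
24: 101010110000001000101 → 1, fb=1
25: 010101100000010001011 → 0, fb=1
26: 101011000000100010111 → 1, fb=0
27: 010110000001000101110 → 0, fb=1
28: 101100000010001011101 → 1, fb=1
29: 011000000100010111011 → 0, fb=1
30: 110000001000101110111 → 1, fb=0
31: 100000010001011101110 → 1, fb=0
32: 000000100010111011100 → 0, fb=0
33: 000001000101110111000 → 0, fb=0
34: 000010001011101110000 → 0, fb=0
35: 000100010111011100000 → 0, fb=0
36: 001000101110111000000 → 0, fb=0
37: 010001011101110000000 → 0, fb=0
38: 100010111011100000000 → 1, fb=1
39: 000101110111000000001 → 0, fb=0
40: 001011101110000000010 → 0, fb=1
41: 010111011100000000101 → 0, fb=0
42: 101110111000000001010 → 1, fb=0
43: 011101110000000010100 → 0, fb=0
44: 111011100000000101000 → 1, fb=1
45: 110111000000001010001 → 1, fb=1
46: 101110000000010100011 → 1, fb=0
47: 011100000000101000110 → 0, fb=1
48: 111000000001010001101 → 1, fb=1
49: 110000000010100011011 → 1, fb=0
50: 100000000101000110110 → 1, fb=0
51: 000000001010001101100 → 0, fb=0
52: 000000010100011011000 → 0, fb=0
53: 000000101000110110000 → 0, fb=0
54: 000001010001101100000 → 0, fb=0
55: 000010100011011000000 → 0, fb=0
56: 000101000110110000000 → 0, fb=0
57: 001010001101100000000 → 0, fb=0
58: 010100011011000000000 → 0, fb=0
59: 101000110110000000000 → 1, fb=1
60: 010001101100000000001 → 0, fb=0
61: 100011011000000000010 → 1, fb=0
62: 000110110000000000100 → 0, fb=0
63: 001101100000000001000 → 0, fb=0
64: 011011000000000010000 → 0, fb=0
65: 110110000000000100000 → 1, fb=1
66: 101100000000001000001 → 1, fb=1
67: 011000000000010000011 → 0, fb=1
68: 110000000000100000111 → 1, fb=0
69: 100000000001000001110 → 1, fb=0
70: 000000000010000011100 → 0, fb=0
71: 000000000100000111000 → 0, fb=0
72: 000000001000001110000 → 0, fb=0
73: 000000010000011100000 → 0, fb=0
74: 000000100000111000000 → 0, fb=0
75: 000001000001110000000 → 0, fb=0
76: 000010000011100000000 → 0, fb=0
77: 000100000111000000000 → 0, fb=0
78: 001000001110000000000 → 0, fb=0
79: 010000011100000000000 → 0, fb=0
80: 100000111000000000000 → 1, fb=1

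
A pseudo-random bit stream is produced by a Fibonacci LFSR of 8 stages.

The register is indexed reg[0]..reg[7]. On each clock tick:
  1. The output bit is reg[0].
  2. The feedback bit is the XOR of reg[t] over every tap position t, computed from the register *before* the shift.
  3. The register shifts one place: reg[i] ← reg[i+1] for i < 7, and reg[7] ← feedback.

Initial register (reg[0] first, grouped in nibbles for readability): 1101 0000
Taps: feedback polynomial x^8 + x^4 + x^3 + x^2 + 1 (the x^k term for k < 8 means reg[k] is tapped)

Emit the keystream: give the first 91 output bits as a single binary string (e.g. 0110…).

k : reg_k → out_k, fb_k
0: 11010000 → 1, fb=0
1: 10100000 → 1, fb=0
2: 01000000 → 0, fb=0
3: 10000000 → 1, fb=1
4: 00000001 → 0, fb=0
5: 00000010 → 0, fb=0
6: 00000100 → 0, fb=0
7: 00001000 → 0, fb=1
8: 00010001 → 0, fb=1
9: 00100011 → 0, fb=1
10: 01000111 → 0, fb=0
11: 10001110 → 1, fb=0
12: 00011100 → 0, fb=0
13: 00111000 → 0, fb=1
14: 01110001 → 0, fb=0
15: 11100010 → 1, fb=0
16: 11000100 → 1, fb=1
17: 10001001 → 1, fb=0
18: 00010010 → 0, fb=1
19: 00100101 → 0, fb=1
20: 01001011 → 0, fb=1
21: 10010111 → 1, fb=0
22: 00101110 → 0, fb=0
23: 01011100 → 0, fb=0
24: 10111000 → 1, fb=0
25: 01110000 → 0, fb=0
26: 11100000 → 1, fb=0
27: 11000000 → 1, fb=1
28: 10000001 → 1, fb=1
29: 00000011 → 0, fb=0
30: 00000110 → 0, fb=0
31: 00001100 → 0, fb=1
32: 00011001 → 0, fb=0
33: 00110010 → 0, fb=0
34: 01100100 → 0, fb=1
35: 11001001 → 1, fb=0
36: 10010010 → 1, fb=0
37: 00100100 → 0, fb=1
38: 01001001 → 0, fb=1
39: 10010011 → 1, fb=0
40: 00100110 → 0, fb=1
41: 01001101 → 0, fb=1
42: 10011011 → 1, fb=1
43: 00110111 → 0, fb=0
44: 01101110 → 0, fb=0
45: 11011100 → 1, fb=1
46: 10111001 → 1, fb=0
47: 01110010 → 0, fb=0
48: 11100100 → 1, fb=0
49: 11001000 → 1, fb=0
50: 10010000 → 1, fb=0
51: 00100000 → 0, fb=1
52: 01000001 → 0, fb=0
53: 10000010 → 1, fb=1
54: 00000101 → 0, fb=0
55: 00001010 → 0, fb=1
56: 00010101 → 0, fb=1
57: 00101011 → 0, fb=0
58: 01010110 → 0, fb=1
59: 10101101 → 1, fb=1
60: 01011011 → 0, fb=0
61: 10110110 → 1, fb=1
62: 01101101 → 0, fb=0
63: 11011010 → 1, fb=1
64: 10110101 → 1, fb=1
65: 01101011 → 0, fb=0
66: 11010110 → 1, fb=0
67: 10101100 → 1, fb=1
68: 01011001 → 0, fb=0
69: 10110010 → 1, fb=1
70: 01100101 → 0, fb=1
71: 11001011 → 1, fb=0
72: 10010110 → 1, fb=0
73: 00101100 → 0, fb=0
74: 01011000 → 0, fb=0
75: 10110000 → 1, fb=1
76: 01100001 → 0, fb=1
77: 11000011 → 1, fb=1
78: 10000111 → 1, fb=1
79: 00001111 → 0, fb=1
80: 00011111 → 0, fb=0
81: 00111110 → 0, fb=1
82: 01111101 → 0, fb=1
83: 11111011 → 1, fb=0
84: 11110110 → 1, fb=1
85: 11101101 → 1, fb=1
86: 11011011 → 1, fb=1
87: 10110111 → 1, fb=1
88: 01101111 → 0, fb=0
89: 11011110 → 1, fb=1
90: 10111101 → 1, fb=0

1101000000010001110001001011100000011001001001101110010000010101101101011001011000011111011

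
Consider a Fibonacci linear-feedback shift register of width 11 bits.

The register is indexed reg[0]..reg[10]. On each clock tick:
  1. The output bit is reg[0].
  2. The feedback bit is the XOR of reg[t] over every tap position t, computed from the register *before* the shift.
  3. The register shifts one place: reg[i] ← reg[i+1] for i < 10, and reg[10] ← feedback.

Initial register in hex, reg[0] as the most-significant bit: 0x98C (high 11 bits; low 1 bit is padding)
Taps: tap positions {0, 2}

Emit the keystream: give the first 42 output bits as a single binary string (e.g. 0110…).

100110001101111101110100010101001010000011

k : reg_k → out_k, fb_k
0: 10011000110 → 1, fb=1
1: 00110001101 → 0, fb=1
2: 01100011011 → 0, fb=1
3: 11000110111 → 1, fb=1
4: 10001101111 → 1, fb=1
5: 00011011111 → 0, fb=0
6: 00110111110 → 0, fb=1
7: 01101111101 → 0, fb=1
8: 11011111011 → 1, fb=1
9: 10111110111 → 1, fb=0
10: 01111101110 → 0, fb=1
11: 11111011101 → 1, fb=0
12: 11110111010 → 1, fb=0
13: 11101110100 → 1, fb=0
14: 11011101000 → 1, fb=1
15: 10111010001 → 1, fb=0
16: 01110100010 → 0, fb=1
17: 11101000101 → 1, fb=0
18: 11010001010 → 1, fb=1
19: 10100010101 → 1, fb=0
20: 01000101010 → 0, fb=0
21: 10001010100 → 1, fb=1
22: 00010101001 → 0, fb=0
23: 00101010010 → 0, fb=1
24: 01010100101 → 0, fb=0
25: 10101001010 → 1, fb=0
26: 01010010100 → 0, fb=0
27: 10100101000 → 1, fb=0
28: 01001010000 → 0, fb=0
29: 10010100000 → 1, fb=1
30: 00101000001 → 0, fb=1
31: 01010000011 → 0, fb=0
32: 10100000110 → 1, fb=0
33: 01000001100 → 0, fb=0
34: 10000011000 → 1, fb=1
35: 00000110001 → 0, fb=0
36: 00001100010 → 0, fb=0
37: 00011000100 → 0, fb=0
38: 00110001000 → 0, fb=1
39: 01100010001 → 0, fb=1
40: 11000100011 → 1, fb=1
41: 10001000111 → 1, fb=1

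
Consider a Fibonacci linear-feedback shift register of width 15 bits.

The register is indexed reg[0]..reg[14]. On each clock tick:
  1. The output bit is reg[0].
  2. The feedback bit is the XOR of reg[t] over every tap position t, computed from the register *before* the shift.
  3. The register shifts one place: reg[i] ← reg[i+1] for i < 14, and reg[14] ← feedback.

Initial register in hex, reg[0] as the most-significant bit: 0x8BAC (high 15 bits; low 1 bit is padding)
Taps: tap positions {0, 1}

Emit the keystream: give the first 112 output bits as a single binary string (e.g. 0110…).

1000101110101101001110011110111010010100011001110111100101010011000101111110101001110000011111010010000100001110

step | reg (before) | out | fb
   0 | 100010111010110 | 1 | 1
   1 | 000101110101101 | 0 | 0
   2 | 001011101011010 | 0 | 0
   3 | 010111010110100 | 0 | 1
   4 | 101110101101001 | 1 | 1
   5 | 011101011010011 | 0 | 1
   6 | 111010110100111 | 1 | 0
   7 | 110101101001110 | 1 | 0
   8 | 101011010011100 | 1 | 1
   9 | 010110100111001 | 0 | 1
  10 | 101101001110011 | 1 | 1
  11 | 011010011100111 | 0 | 1
  12 | 110100111001111 | 1 | 0
  13 | 101001110011110 | 1 | 1
  14 | 010011100111101 | 0 | 1
  15 | 100111001111011 | 1 | 1
  16 | 001110011110111 | 0 | 0
  17 | 011100111101110 | 0 | 1
  18 | 111001111011101 | 1 | 0
  19 | 110011110111010 | 1 | 0
  20 | 100111101110100 | 1 | 1
  21 | 001111011101001 | 0 | 0
  22 | 011110111010010 | 0 | 1
  23 | 111101110100101 | 1 | 0
  24 | 111011101001010 | 1 | 0
  25 | 110111010010100 | 1 | 0
  26 | 101110100101000 | 1 | 1
  27 | 011101001010001 | 0 | 1
  28 | 111010010100011 | 1 | 0
  29 | 110100101000110 | 1 | 0
  30 | 101001010001100 | 1 | 1
  31 | 010010100011001 | 0 | 1
  32 | 100101000110011 | 1 | 1
  33 | 001010001100111 | 0 | 0
  34 | 010100011001110 | 0 | 1
  35 | 101000110011101 | 1 | 1
  36 | 010001100111011 | 0 | 1
  37 | 100011001110111 | 1 | 1
  38 | 000110011101111 | 0 | 0
  39 | 001100111011110 | 0 | 0
  40 | 011001110111100 | 0 | 1
  41 | 110011101111001 | 1 | 0
  42 | 100111011110010 | 1 | 1
  43 | 001110111100101 | 0 | 0
  44 | 011101111001010 | 0 | 1
  45 | 111011110010101 | 1 | 0
  46 | 110111100101010 | 1 | 0
  47 | 101111001010100 | 1 | 1
  48 | 011110010101001 | 0 | 1
  49 | 111100101010011 | 1 | 0
  50 | 111001010100110 | 1 | 0
  51 | 110010101001100 | 1 | 0
  52 | 100101010011000 | 1 | 1
  53 | 001010100110001 | 0 | 0
  54 | 010101001100010 | 0 | 1
  55 | 101010011000101 | 1 | 1
  56 | 010100110001011 | 0 | 1
  57 | 101001100010111 | 1 | 1
  58 | 010011000101111 | 0 | 1
  59 | 100110001011111 | 1 | 1
  60 | 001100010111111 | 0 | 0
  61 | 011000101111110 | 0 | 1
  62 | 110001011111101 | 1 | 0
  63 | 100010111111010 | 1 | 1
  64 | 000101111110101 | 0 | 0
  65 | 001011111101010 | 0 | 0
  66 | 010111111010100 | 0 | 1
  67 | 101111110101001 | 1 | 1
  68 | 011111101010011 | 0 | 1
  69 | 111111010100111 | 1 | 0
  70 | 111110101001110 | 1 | 0
  71 | 111101010011100 | 1 | 0
  72 | 111010100111000 | 1 | 0
  73 | 110101001110000 | 1 | 0
  74 | 101010011100000 | 1 | 1
  75 | 010100111000001 | 0 | 1
  76 | 101001110000011 | 1 | 1
  77 | 010011100000111 | 0 | 1
  78 | 100111000001111 | 1 | 1
  79 | 001110000011111 | 0 | 0
  80 | 011100000111110 | 0 | 1
  81 | 111000001111101 | 1 | 0
  82 | 110000011111010 | 1 | 0
  83 | 100000111110100 | 1 | 1
  84 | 000001111101001 | 0 | 0
  85 | 000011111010010 | 0 | 0
  86 | 000111110100100 | 0 | 0
  87 | 001111101001000 | 0 | 0
  88 | 011111010010000 | 0 | 1
  89 | 111110100100001 | 1 | 0
  90 | 111101001000010 | 1 | 0
  91 | 111010010000100 | 1 | 0
  92 | 110100100001000 | 1 | 0
  93 | 101001000010000 | 1 | 1
  94 | 010010000100001 | 0 | 1
  95 | 100100001000011 | 1 | 1
  96 | 001000010000111 | 0 | 0
  97 | 010000100001110 | 0 | 1
  98 | 100001000011101 | 1 | 1
  99 | 000010000111011 | 0 | 0
 100 | 000100001110110 | 0 | 0
 101 | 001000011101100 | 0 | 0
 102 | 010000111011000 | 0 | 1
 103 | 100001110110001 | 1 | 1
 104 | 000011101100011 | 0 | 0
 105 | 000111011000110 | 0 | 0
 106 | 001110110001100 | 0 | 0
 107 | 011101100011000 | 0 | 1
 108 | 111011000110001 | 1 | 0
 109 | 110110001100010 | 1 | 0
 110 | 101100011000100 | 1 | 1
 111 | 011000110001001 | 0 | 1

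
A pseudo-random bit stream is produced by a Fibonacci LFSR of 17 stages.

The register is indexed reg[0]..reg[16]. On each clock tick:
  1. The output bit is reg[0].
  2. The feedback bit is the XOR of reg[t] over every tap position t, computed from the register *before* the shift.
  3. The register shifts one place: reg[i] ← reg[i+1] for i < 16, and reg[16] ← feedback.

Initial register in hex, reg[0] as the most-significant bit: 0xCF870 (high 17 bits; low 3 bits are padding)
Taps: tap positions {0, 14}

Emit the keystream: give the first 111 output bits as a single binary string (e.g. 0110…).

110011111000011100000111001001110110111001011000101000110100010011001000101101001111101100111101110001010011100

k : reg_k → out_k, fb_k
0: 11001111100001110 → 1, fb=0
1: 10011111000011100 → 1, fb=0
2: 00111110000111000 → 0, fb=0
3: 01111100001110000 → 0, fb=0
4: 11111000011100000 → 1, fb=1
5: 11110000111000001 → 1, fb=1
6: 11100001110000011 → 1, fb=1
7: 11000011100000111 → 1, fb=0
8: 10000111000001110 → 1, fb=0
9: 00001110000011100 → 0, fb=1
10: 00011100000111001 → 0, fb=0
11: 00111000001110010 → 0, fb=0
12: 01110000011100100 → 0, fb=1
13: 11100000111001001 → 1, fb=1
14: 11000001110010011 → 1, fb=1
15: 10000011100100111 → 1, fb=0
16: 00000111001001110 → 0, fb=1
17: 00001110010011101 → 0, fb=1
18: 00011100100111011 → 0, fb=0
19: 00111001001110110 → 0, fb=1
20: 01110010011101101 → 0, fb=1
21: 11100100111011011 → 1, fb=1
22: 11001001110110111 → 1, fb=0
23: 10010011101101110 → 1, fb=0
24: 00100111011011100 → 0, fb=1
25: 01001110110111001 → 0, fb=0
26: 10011101101110010 → 1, fb=1
27: 00111011011100101 → 0, fb=1
28: 01110110111001011 → 0, fb=0
29: 11101101110010110 → 1, fb=0
30: 11011011100101100 → 1, fb=0
31: 10110111001011000 → 1, fb=1
32: 01101110010110001 → 0, fb=0
33: 11011100101100010 → 1, fb=1
34: 10111001011000101 → 1, fb=0
35: 01110010110001010 → 0, fb=0
36: 11100101100010100 → 1, fb=0
37: 11001011000101000 → 1, fb=1
38: 10010110001010001 → 1, fb=1
39: 00101100010100011 → 0, fb=0
40: 01011000101000110 → 0, fb=1
41: 10110001010001101 → 1, fb=0
42: 01100010100011010 → 0, fb=0
43: 11000101000110100 → 1, fb=0
44: 10001010001101000 → 1, fb=1
45: 00010100011010001 → 0, fb=0
46: 00101000110100010 → 0, fb=0
47: 01010001101000100 → 0, fb=1
48: 10100011010001001 → 1, fb=1
49: 01000110100010011 → 0, fb=0
50: 10001101000100110 → 1, fb=0
51: 00011010001001100 → 0, fb=1
52: 00110100010011001 → 0, fb=0
53: 01101000100110010 → 0, fb=0
54: 11010001001100100 → 1, fb=0
55: 10100010011001000 → 1, fb=1
56: 01000100110010001 → 0, fb=0
57: 10001001100100010 → 1, fb=1
58: 00010011001000101 → 0, fb=1
59: 00100110010001011 → 0, fb=0
60: 01001100100010110 → 0, fb=1
61: 10011001000101101 → 1, fb=0
62: 00110010001011010 → 0, fb=0
63: 01100100010110100 → 0, fb=1
64: 11001000101101001 → 1, fb=1
65: 10010001011010011 → 1, fb=1
66: 00100010110100111 → 0, fb=1
67: 01000101101001111 → 0, fb=1
68: 10001011010011111 → 1, fb=0
69: 00010110100111110 → 0, fb=1
70: 00101101001111101 → 0, fb=1
71: 01011010011111011 → 0, fb=0
72: 10110100111110110 → 1, fb=0
73: 01101001111101100 → 0, fb=1
74: 11010011111011001 → 1, fb=1
75: 10100111110110011 → 1, fb=1
76: 01001111101100111 → 0, fb=1
77: 10011111011001111 → 1, fb=0
78: 00111110110011110 → 0, fb=1
79: 01111101100111101 → 0, fb=1
80: 11111011001111011 → 1, fb=1
81: 11110110011110111 → 1, fb=0
82: 11101100111101110 → 1, fb=0
83: 11011001111011100 → 1, fb=0
84: 10110011110111000 → 1, fb=1
85: 01100111101110001 → 0, fb=0
86: 11001111011100010 → 1, fb=1
87: 10011110111000101 → 1, fb=0
88: 00111101110001010 → 0, fb=0
89: 01111011100010100 → 0, fb=1
90: 11110111000101001 → 1, fb=1
91: 11101110001010011 → 1, fb=1
92: 11011100010100111 → 1, fb=0
93: 10111000101001110 → 1, fb=0
94: 01110001010011100 → 0, fb=1
95: 11100010100111001 → 1, fb=1
96: 11000101001110011 → 1, fb=1
97: 10001010011100111 → 1, fb=0
98: 00010100111001110 → 0, fb=1
99: 00101001110011101 → 0, fb=1
100: 01010011100111011 → 0, fb=0
101: 10100111001110110 → 1, fb=0
102: 01001110011101100 → 0, fb=1
103: 10011100111011001 → 1, fb=1
104: 00111001110110011 → 0, fb=0
105: 01110011101100110 → 0, fb=1
106: 11100111011001101 → 1, fb=0
107: 11001110110011010 → 1, fb=1
108: 10011101100110101 → 1, fb=0
109: 00111011001101010 → 0, fb=0
110: 01110110011010100 → 0, fb=1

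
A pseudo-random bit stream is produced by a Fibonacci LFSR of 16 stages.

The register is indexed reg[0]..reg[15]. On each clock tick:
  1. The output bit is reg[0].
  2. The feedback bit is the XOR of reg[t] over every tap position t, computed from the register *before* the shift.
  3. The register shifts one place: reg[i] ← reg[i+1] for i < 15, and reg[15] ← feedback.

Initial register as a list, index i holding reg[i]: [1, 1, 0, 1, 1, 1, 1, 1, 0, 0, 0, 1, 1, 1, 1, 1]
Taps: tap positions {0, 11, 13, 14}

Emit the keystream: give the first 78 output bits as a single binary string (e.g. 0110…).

step | reg (before) | out | fb
   0 | 1101111100011111 | 1 | 0
   1 | 1011111000111110 | 1 | 0
   2 | 0111110001111100 | 0 | 0
   3 | 1111100011111000 | 1 | 0
   4 | 1111000111110000 | 1 | 0
   5 | 1110001111100000 | 1 | 1
   6 | 1100011111000001 | 1 | 1
   7 | 1000111110000011 | 1 | 0
   8 | 0001111100000110 | 0 | 0
   9 | 0011111000001100 | 0 | 1
  10 | 0111110000011001 | 0 | 1
  11 | 1111100000110011 | 1 | 1
  12 | 1111000001100111 | 1 | 1
  13 | 1110000011001111 | 1 | 1
  14 | 1100000110011111 | 1 | 0
  15 | 1000001100111110 | 1 | 0
  16 | 0000011001111100 | 0 | 0
  17 | 0000110011111000 | 0 | 1
  18 | 0001100111110001 | 0 | 1
  19 | 0011001111100011 | 0 | 1
  20 | 0110011111000111 | 0 | 0
  21 | 1100111110001110 | 1 | 1
  22 | 1001111100011101 | 1 | 1
  23 | 0011111000111011 | 0 | 0
  24 | 0111110001110110 | 0 | 1
  25 | 1111100011101101 | 1 | 0
  26 | 1111000111011010 | 1 | 1
  27 | 1110001110110101 | 1 | 1
  28 | 1100011101101011 | 1 | 0
  29 | 1000111011010110 | 1 | 0
  30 | 0001110110101100 | 0 | 1
  31 | 0011101101011001 | 0 | 1
  32 | 0111011010110011 | 0 | 0
  33 | 1110110101100110 | 1 | 1
  34 | 1101101011001101 | 1 | 0
  35 | 1011010110011010 | 1 | 1
  36 | 0110101100110101 | 0 | 0
  37 | 1101011001101010 | 1 | 0
  38 | 1010110011010100 | 1 | 1
  39 | 0101100110101001 | 0 | 0
  40 | 1011001101010010 | 1 | 1
  41 | 0110011010100101 | 0 | 1
  42 | 1100110101001011 | 1 | 0
  43 | 1001101010010110 | 1 | 0
  44 | 0011010100101100 | 0 | 1
  45 | 0110101001011001 | 0 | 1
  46 | 1101010010110011 | 1 | 1
  47 | 1010100101100111 | 1 | 1
  48 | 0101001011001111 | 0 | 0
  49 | 1010010110011110 | 1 | 0
  50 | 0100101100111100 | 0 | 0
  51 | 1001011001111000 | 1 | 0
  52 | 0010110011110000 | 0 | 1
  53 | 0101100111100001 | 0 | 0
  54 | 1011001111000010 | 1 | 0
  55 | 0110011110000100 | 0 | 1
  56 | 1100111100001001 | 1 | 1
  57 | 1001111000010011 | 1 | 1
  58 | 0011110000100111 | 0 | 0
  59 | 0111100001001110 | 0 | 0
  60 | 1111000010011100 | 1 | 1
  61 | 1110000100111001 | 1 | 0
  62 | 1100001001110010 | 1 | 1
  63 | 1000010011100101 | 1 | 0
  64 | 0000100111001010 | 0 | 1
  65 | 0001001110010101 | 0 | 0
  66 | 0010011100101010 | 0 | 1
  67 | 0100111001010101 | 0 | 0
  68 | 1001110010101010 | 1 | 0
  69 | 0011100101010100 | 0 | 0
  70 | 0111001010101000 | 0 | 0
  71 | 1110010101010000 | 1 | 0
  72 | 1100101010100000 | 1 | 1
  73 | 1001010101000001 | 1 | 1
  74 | 0010101010000011 | 0 | 1
  75 | 0101010100000111 | 0 | 0
  76 | 1010101000001110 | 1 | 1
  77 | 0101010000011101 | 0 | 0

110111110001111100000110011111000111011010110011010100101100111100001001110010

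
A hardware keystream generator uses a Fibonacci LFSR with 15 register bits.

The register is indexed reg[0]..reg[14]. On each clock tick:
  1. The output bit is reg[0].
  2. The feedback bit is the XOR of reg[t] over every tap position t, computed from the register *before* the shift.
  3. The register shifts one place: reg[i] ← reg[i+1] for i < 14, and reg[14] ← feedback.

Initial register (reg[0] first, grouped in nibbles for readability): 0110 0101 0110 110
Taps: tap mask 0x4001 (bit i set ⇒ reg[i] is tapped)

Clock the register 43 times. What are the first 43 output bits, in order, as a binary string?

step | reg (before) | out | fb
   0 | 011001010110110 | 0 | 0
   1 | 110010101101100 | 1 | 1
   2 | 100101011011001 | 1 | 0
   3 | 001010110110010 | 0 | 0
   4 | 010101101100100 | 0 | 0
   5 | 101011011001000 | 1 | 1
   6 | 010110110010001 | 0 | 1
   7 | 101101100100011 | 1 | 0
   8 | 011011001000110 | 0 | 0
   9 | 110110010001100 | 1 | 1
  10 | 101100100011001 | 1 | 0
  11 | 011001000110010 | 0 | 0
  12 | 110010001100100 | 1 | 1
  13 | 100100011001001 | 1 | 0
  14 | 001000110010010 | 0 | 0
  15 | 010001100100100 | 0 | 0
  16 | 100011001001000 | 1 | 1
  17 | 000110010010001 | 0 | 1
  18 | 001100100100011 | 0 | 1
  19 | 011001001000111 | 0 | 1
  20 | 110010010001111 | 1 | 0
  21 | 100100100011110 | 1 | 1
  22 | 001001000111101 | 0 | 1
  23 | 010010001111011 | 0 | 1
  24 | 100100011110111 | 1 | 0
  25 | 001000111101110 | 0 | 0
  26 | 010001111011100 | 0 | 0
  27 | 100011110111000 | 1 | 1
  28 | 000111101110001 | 0 | 1
  29 | 001111011100011 | 0 | 1
  30 | 011110111000111 | 0 | 1
  31 | 111101110001111 | 1 | 0
  32 | 111011100011110 | 1 | 1
  33 | 110111000111101 | 1 | 0
  34 | 101110001111010 | 1 | 1
  35 | 011100011110101 | 0 | 1
  36 | 111000111101011 | 1 | 0
  37 | 110001111010110 | 1 | 1
  38 | 100011110101101 | 1 | 0
  39 | 000111101011010 | 0 | 0
  40 | 001111010110100 | 0 | 0
  41 | 011110101101000 | 0 | 0
  42 | 111101011010000 | 1 | 1

0110010101101100100011001001000111101110001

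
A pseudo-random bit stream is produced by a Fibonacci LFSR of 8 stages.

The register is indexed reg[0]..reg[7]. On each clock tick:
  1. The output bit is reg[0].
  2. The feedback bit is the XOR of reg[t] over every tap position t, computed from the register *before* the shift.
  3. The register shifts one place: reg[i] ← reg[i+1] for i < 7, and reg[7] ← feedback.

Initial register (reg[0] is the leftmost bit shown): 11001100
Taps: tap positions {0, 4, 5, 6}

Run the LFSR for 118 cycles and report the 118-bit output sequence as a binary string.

k : reg_k → out_k, fb_k
0: 11001100 → 1, fb=1
1: 10011001 → 1, fb=0
2: 00110010 → 0, fb=1
3: 01100101 → 0, fb=1
4: 11001011 → 1, fb=1
5: 10010111 → 1, fb=1
6: 00101111 → 0, fb=1
7: 01011111 → 0, fb=1
8: 10111111 → 1, fb=0
9: 01111110 → 0, fb=1
10: 11111101 → 1, fb=1
11: 11111011 → 1, fb=1
12: 11110111 → 1, fb=1
13: 11101111 → 1, fb=0
14: 11011110 → 1, fb=0
15: 10111100 → 1, fb=1
16: 01111001 → 0, fb=1
17: 11110011 → 1, fb=0
18: 11100110 → 1, fb=1
19: 11001101 → 1, fb=1
20: 10011011 → 1, fb=1
21: 00110111 → 0, fb=0
22: 01101110 → 0, fb=1
23: 11011101 → 1, fb=1
24: 10111011 → 1, fb=1
25: 01110111 → 0, fb=0
26: 11101110 → 1, fb=0
27: 11011100 → 1, fb=1
28: 10111001 → 1, fb=0
29: 01110010 → 0, fb=1
30: 11100101 → 1, fb=0
31: 11001010 → 1, fb=1
32: 10010101 → 1, fb=0
33: 00101010 → 0, fb=0
34: 01010100 → 0, fb=1
35: 10101001 → 1, fb=0
36: 01010010 → 0, fb=1
37: 10100101 → 1, fb=0
38: 01001010 → 0, fb=0
39: 10010100 → 1, fb=0
40: 00101000 → 0, fb=1
41: 01010001 → 0, fb=0
42: 10100010 → 1, fb=0
43: 01000100 → 0, fb=1
44: 10001001 → 1, fb=0
45: 00010010 → 0, fb=1
46: 00100101 → 0, fb=1
47: 01001011 → 0, fb=0
48: 10010110 → 1, fb=1
49: 00101101 → 0, fb=0
50: 01011010 → 0, fb=0
51: 10110100 → 1, fb=0
52: 01101000 → 0, fb=1
53: 11010001 → 1, fb=1
54: 10100011 → 1, fb=0
55: 01000110 → 0, fb=0
56: 10001100 → 1, fb=1
57: 00011001 → 0, fb=1
58: 00110011 → 0, fb=1
59: 01100111 → 0, fb=0
60: 11001110 → 1, fb=0
61: 10011100 → 1, fb=1
62: 00111001 → 0, fb=1
63: 01110011 → 0, fb=1
64: 11100111 → 1, fb=1
65: 11001111 → 1, fb=0
66: 10011110 → 1, fb=0
67: 00111100 → 0, fb=0
68: 01111000 → 0, fb=1
69: 11110001 → 1, fb=1
70: 11100011 → 1, fb=0
71: 11000110 → 1, fb=1
72: 10001101 → 1, fb=1
73: 00011011 → 0, fb=0
74: 00110110 → 0, fb=0
75: 01101100 → 0, fb=0
76: 11011000 → 1, fb=0
77: 10110000 → 1, fb=1
78: 01100001 → 0, fb=0
79: 11000010 → 1, fb=0
80: 10000100 → 1, fb=0
81: 00001000 → 0, fb=1
82: 00010001 → 0, fb=0
83: 00100010 → 0, fb=1
84: 01000101 → 0, fb=1
85: 10001011 → 1, fb=1
86: 00010111 → 0, fb=0
87: 00101110 → 0, fb=1
88: 01011101 → 0, fb=0
89: 10111010 → 1, fb=1
90: 01110101 → 0, fb=1
91: 11101011 → 1, fb=1
92: 11010111 → 1, fb=1
93: 10101111 → 1, fb=0
94: 01011110 → 0, fb=1
95: 10111101 → 1, fb=1
96: 01111011 → 0, fb=0
97: 11110110 → 1, fb=1
98: 11101101 → 1, fb=1
99: 11011011 → 1, fb=1
100: 10110111 → 1, fb=1
101: 01101111 → 0, fb=1
102: 11011111 → 1, fb=0
103: 10111110 → 1, fb=0
104: 01111100 → 0, fb=0
105: 11111000 → 1, fb=0
106: 11110000 → 1, fb=1
107: 11100001 → 1, fb=1
108: 11000011 → 1, fb=0
109: 10000110 → 1, fb=1
110: 00001101 → 0, fb=0
111: 00011010 → 0, fb=0
112: 00110100 → 0, fb=1
113: 01101001 → 0, fb=1
114: 11010011 → 1, fb=0
115: 10100110 → 1, fb=1
116: 01001101 → 0, fb=0
117: 10011010 → 1, fb=1

1100110010111111011110011011101110010101001010001001011010001100111001111000110110000100010111010111101101111100001101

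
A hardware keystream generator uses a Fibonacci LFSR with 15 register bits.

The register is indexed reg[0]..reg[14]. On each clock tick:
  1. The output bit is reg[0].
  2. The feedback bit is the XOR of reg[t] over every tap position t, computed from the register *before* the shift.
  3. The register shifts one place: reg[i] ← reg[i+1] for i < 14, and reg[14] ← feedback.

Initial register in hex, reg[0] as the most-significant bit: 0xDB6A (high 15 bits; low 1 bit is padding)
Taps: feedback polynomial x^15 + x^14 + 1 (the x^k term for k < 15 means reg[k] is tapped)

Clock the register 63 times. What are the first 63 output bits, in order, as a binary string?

tick  register→output (feedback)
  0  110110110110101→1 (0)
  1  101101101101010→1 (1)
  2  011011011010101→0 (1)
  3  110110110101011→1 (0)
  4  101101101010110→1 (1)
  5  011011010101101→0 (1)
  6  110110101011011→1 (0)
  7  101101010110110→1 (1)
  8  011010101101101→0 (1)
  9  110101011011011→1 (0)
 10  101010110110110→1 (1)
 11  010101101101101→0 (1)
 12  101011011011011→1 (0)
 13  010110110110110→0 (0)
 14  101101101101100→1 (1)
 15  011011011011001→0 (1)
 16  110110110110011→1 (0)
 17  101101101100110→1 (1)
 18  011011011001101→0 (1)
 19  110110110011011→1 (0)
 20  101101100110110→1 (1)
 21  011011001101101→0 (1)
 22  110110011011011→1 (0)
 23  101100110110110→1 (1)
 24  011001101101101→0 (1)
 25  110011011011011→1 (0)
 26  100110110110110→1 (1)
 27  001101101101101→0 (1)
 28  011011011011011→0 (1)
 29  110110110110111→1 (0)
 30  101101101101110→1 (1)
 31  011011011011101→0 (1)
 32  110110110111011→1 (0)
 33  101101101110110→1 (1)
 34  011011011101101→0 (1)
 35  110110111011011→1 (0)
 36  101101110110110→1 (1)
 37  011011101101101→0 (1)
 38  110111011011011→1 (0)
 39  101110110110110→1 (1)
 40  011101101101101→0 (1)
 41  111011011011011→1 (0)
 42  110110110110110→1 (1)
 43  101101101101101→1 (0)
 44  011011011011010→0 (0)
 45  110110110110100→1 (1)
 46  101101101101001→1 (0)
 47  011011011010010→0 (0)
 48  110110110100100→1 (1)
 49  101101101001001→1 (0)
 50  011011010010010→0 (0)
 51  110110100100100→1 (1)
 52  101101001001001→1 (0)
 53  011010010010010→0 (0)
 54  110100100100100→1 (1)
 55  101001001001001→1 (0)
 56  010010010010010→0 (0)
 57  100100100100100→1 (1)
 58  001001001001001→0 (1)
 59  010010010010011→0 (1)
 60  100100100100111→1 (0)
 61  001001001001110→0 (0)
 62  010010010011100→0 (0)

110110110110101011011011011001101101101101110110110110110100100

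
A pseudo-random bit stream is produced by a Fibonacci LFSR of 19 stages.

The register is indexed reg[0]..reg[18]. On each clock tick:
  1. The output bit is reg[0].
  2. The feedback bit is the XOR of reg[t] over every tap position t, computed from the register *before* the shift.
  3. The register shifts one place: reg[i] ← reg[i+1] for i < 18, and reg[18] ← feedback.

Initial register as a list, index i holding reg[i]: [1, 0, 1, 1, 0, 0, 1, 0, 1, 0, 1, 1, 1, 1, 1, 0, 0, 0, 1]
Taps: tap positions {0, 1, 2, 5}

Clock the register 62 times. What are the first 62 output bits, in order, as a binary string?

10110010101111100010100101011111111111101010110000000101100110

k : reg_k → out_k, fb_k
0: 1011001010111110001 → 1, fb=0
1: 0110010101111100010 → 0, fb=1
2: 1100101011111000101 → 1, fb=0
3: 1001010111110001010 → 1, fb=0
4: 0010101111100010100 → 0, fb=1
5: 0101011111000101001 → 0, fb=0
6: 1010111110001010010 → 1, fb=1
7: 0101111100010100101 → 0, fb=0
8: 1011111000101001010 → 1, fb=1
9: 0111110001010010101 → 0, fb=1
10: 1111100010100101011 → 1, fb=1
11: 1111000101001010111 → 1, fb=1
12: 1110001010010101111 → 1, fb=1
13: 1100010100101011111 → 1, fb=1
14: 1000101001010111111 → 1, fb=1
15: 0001010010101111111 → 0, fb=1
16: 0010100101011111111 → 0, fb=1
17: 0101001010111111111 → 0, fb=1
18: 1010010101111111111 → 1, fb=1
19: 0100101011111111111 → 0, fb=1
20: 1001010111111111111 → 1, fb=0
21: 0010101111111111110 → 0, fb=1
22: 0101011111111111101 → 0, fb=0
23: 1010111111111111010 → 1, fb=1
24: 0101111111111110101 → 0, fb=0
25: 1011111111111101010 → 1, fb=1
26: 0111111111111010101 → 0, fb=1
27: 1111111111110101011 → 1, fb=0
28: 1111111111101010110 → 1, fb=0
29: 1111111111010101100 → 1, fb=0
30: 1111111110101011000 → 1, fb=0
31: 1111111101010110000 → 1, fb=0
32: 1111111010101100000 → 1, fb=0
33: 1111110101011000000 → 1, fb=0
34: 1111101010110000000 → 1, fb=1
35: 1111010101100000001 → 1, fb=0
36: 1110101011000000010 → 1, fb=1
37: 1101010110000000101 → 1, fb=1
38: 1010101100000001011 → 1, fb=0
39: 0101011000000010110 → 0, fb=0
40: 1010110000000101100 → 1, fb=1
41: 0101100000001011001 → 0, fb=1
42: 1011000000010110011 → 1, fb=0
43: 0110000000101100110 → 0, fb=0
44: 1100000001011001100 → 1, fb=0
45: 1000000010110011000 → 1, fb=1
46: 0000000101100110001 → 0, fb=0
47: 0000001011001100010 → 0, fb=0
48: 0000010110011000100 → 0, fb=1
49: 0000101100110001001 → 0, fb=0
50: 0001011001100010010 → 0, fb=1
51: 0010110011000100101 → 0, fb=0
52: 0101100110001001010 → 0, fb=1
53: 1011001100010010101 → 1, fb=0
54: 0110011000100101010 → 0, fb=1
55: 1100110001001010101 → 1, fb=1
56: 1001100010010101011 → 1, fb=1
57: 0011000100101010111 → 0, fb=1
58: 0110001001010101111 → 0, fb=0
59: 1100010010101011110 → 1, fb=1
60: 1000100101010111101 → 1, fb=1
61: 0001001010101111011 → 0, fb=0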